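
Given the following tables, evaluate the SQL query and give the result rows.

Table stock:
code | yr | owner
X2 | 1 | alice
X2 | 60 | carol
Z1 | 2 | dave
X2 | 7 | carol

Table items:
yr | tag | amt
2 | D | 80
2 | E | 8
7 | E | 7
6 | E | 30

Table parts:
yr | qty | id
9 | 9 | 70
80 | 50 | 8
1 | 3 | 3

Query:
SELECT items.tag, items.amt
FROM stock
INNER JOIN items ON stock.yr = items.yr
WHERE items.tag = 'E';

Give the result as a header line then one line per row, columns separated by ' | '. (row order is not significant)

== RESULT ==
items.tag | items.amt
E | 8
E | 7

Derivation:
After JOIN items (3 rows):
stock.code | stock.yr | stock.owner | items.yr | items.tag | items.amt
Z1 | 2 | dave | 2 | D | 80
Z1 | 2 | dave | 2 | E | 8
X2 | 7 | carol | 7 | E | 7
After WHERE (2 rows):
stock.code | stock.yr | stock.owner | items.yr | items.tag | items.amt
Z1 | 2 | dave | 2 | E | 8
X2 | 7 | carol | 7 | E | 7
After SELECT (2 rows):
items.tag | items.amt
E | 8
E | 7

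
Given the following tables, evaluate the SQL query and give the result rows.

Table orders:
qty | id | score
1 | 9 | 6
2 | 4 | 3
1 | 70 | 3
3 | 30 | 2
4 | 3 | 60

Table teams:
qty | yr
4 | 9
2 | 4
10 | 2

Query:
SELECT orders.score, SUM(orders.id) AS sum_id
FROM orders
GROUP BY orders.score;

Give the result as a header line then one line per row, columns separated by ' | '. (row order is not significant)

== RESULT ==
orders.score | sum_id
6 | 9
3 | 74
2 | 30
60 | 3

Derivation:
After GROUP BY (4 rows):
orders.score | sum_id
6 | 9
3 | 74
2 | 30
60 | 3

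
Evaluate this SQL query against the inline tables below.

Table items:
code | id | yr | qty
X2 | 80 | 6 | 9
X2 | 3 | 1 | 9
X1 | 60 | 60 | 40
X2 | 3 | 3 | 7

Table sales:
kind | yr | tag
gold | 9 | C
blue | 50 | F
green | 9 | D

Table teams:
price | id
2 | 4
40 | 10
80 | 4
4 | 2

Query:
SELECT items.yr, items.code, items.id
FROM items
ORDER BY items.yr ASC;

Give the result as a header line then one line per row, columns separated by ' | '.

== RESULT ==
items.yr | items.code | items.id
1 | X2 | 3
3 | X2 | 3
6 | X2 | 80
60 | X1 | 60

Derivation:
After SELECT (4 rows):
items.yr | items.code | items.id
6 | X2 | 80
1 | X2 | 3
60 | X1 | 60
3 | X2 | 3
After ORDER BY (4 rows):
items.yr | items.code | items.id
1 | X2 | 3
3 | X2 | 3
6 | X2 | 80
60 | X1 | 60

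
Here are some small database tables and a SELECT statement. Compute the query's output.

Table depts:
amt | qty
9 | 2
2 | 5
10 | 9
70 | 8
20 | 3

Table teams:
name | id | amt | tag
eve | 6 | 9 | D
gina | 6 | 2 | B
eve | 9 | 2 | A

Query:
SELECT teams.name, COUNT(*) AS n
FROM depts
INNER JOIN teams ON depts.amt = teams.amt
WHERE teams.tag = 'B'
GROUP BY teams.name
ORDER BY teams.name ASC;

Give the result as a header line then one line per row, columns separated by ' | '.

After JOIN teams (3 rows):
depts.amt | depts.qty | teams.name | teams.id | teams.amt | teams.tag
9 | 2 | eve | 6 | 9 | D
2 | 5 | gina | 6 | 2 | B
2 | 5 | eve | 9 | 2 | A
After WHERE (1 rows):
depts.amt | depts.qty | teams.name | teams.id | teams.amt | teams.tag
2 | 5 | gina | 6 | 2 | B
After GROUP BY (1 rows):
teams.name | n
gina | 1
After ORDER BY (1 rows):
teams.name | n
gina | 1

== RESULT ==
teams.name | n
gina | 1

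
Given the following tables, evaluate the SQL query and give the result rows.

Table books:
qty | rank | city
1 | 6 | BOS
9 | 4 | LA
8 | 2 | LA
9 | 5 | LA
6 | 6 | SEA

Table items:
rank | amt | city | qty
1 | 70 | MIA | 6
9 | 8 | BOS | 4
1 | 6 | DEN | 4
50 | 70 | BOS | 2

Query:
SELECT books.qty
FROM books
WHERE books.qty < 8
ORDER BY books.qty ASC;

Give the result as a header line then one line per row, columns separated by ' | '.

After WHERE (2 rows):
books.qty | books.rank | books.city
1 | 6 | BOS
6 | 6 | SEA
After SELECT (2 rows):
books.qty
1
6
After ORDER BY (2 rows):
books.qty
1
6

== RESULT ==
books.qty
1
6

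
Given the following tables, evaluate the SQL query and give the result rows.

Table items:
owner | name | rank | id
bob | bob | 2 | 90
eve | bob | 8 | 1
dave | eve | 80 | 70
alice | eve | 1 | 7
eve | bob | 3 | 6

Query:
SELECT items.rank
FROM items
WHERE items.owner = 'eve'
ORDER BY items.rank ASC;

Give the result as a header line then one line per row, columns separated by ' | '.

After WHERE (2 rows):
items.owner | items.name | items.rank | items.id
eve | bob | 8 | 1
eve | bob | 3 | 6
After SELECT (2 rows):
items.rank
8
3
After ORDER BY (2 rows):
items.rank
3
8

== RESULT ==
items.rank
3
8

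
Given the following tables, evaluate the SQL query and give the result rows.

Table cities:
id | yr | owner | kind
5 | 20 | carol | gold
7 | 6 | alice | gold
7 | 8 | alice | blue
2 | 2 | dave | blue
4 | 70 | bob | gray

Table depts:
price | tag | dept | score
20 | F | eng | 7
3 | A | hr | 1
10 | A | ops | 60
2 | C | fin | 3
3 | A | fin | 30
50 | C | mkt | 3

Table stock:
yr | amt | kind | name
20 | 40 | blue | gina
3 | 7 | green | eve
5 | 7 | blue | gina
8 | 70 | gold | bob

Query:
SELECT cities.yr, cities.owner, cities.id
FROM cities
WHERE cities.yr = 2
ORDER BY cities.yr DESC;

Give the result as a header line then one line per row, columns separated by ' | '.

After WHERE (1 rows):
cities.id | cities.yr | cities.owner | cities.kind
2 | 2 | dave | blue
After SELECT (1 rows):
cities.yr | cities.owner | cities.id
2 | dave | 2
After ORDER BY (1 rows):
cities.yr | cities.owner | cities.id
2 | dave | 2

== RESULT ==
cities.yr | cities.owner | cities.id
2 | dave | 2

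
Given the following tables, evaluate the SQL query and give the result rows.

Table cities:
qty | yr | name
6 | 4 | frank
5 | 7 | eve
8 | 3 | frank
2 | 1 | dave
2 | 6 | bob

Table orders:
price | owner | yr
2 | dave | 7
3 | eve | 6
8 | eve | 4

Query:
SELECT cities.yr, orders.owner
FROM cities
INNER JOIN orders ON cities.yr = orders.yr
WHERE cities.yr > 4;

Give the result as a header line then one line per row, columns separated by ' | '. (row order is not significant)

After JOIN orders (3 rows):
cities.qty | cities.yr | cities.name | orders.price | orders.owner | orders.yr
6 | 4 | frank | 8 | eve | 4
5 | 7 | eve | 2 | dave | 7
2 | 6 | bob | 3 | eve | 6
After WHERE (2 rows):
cities.qty | cities.yr | cities.name | orders.price | orders.owner | orders.yr
5 | 7 | eve | 2 | dave | 7
2 | 6 | bob | 3 | eve | 6
After SELECT (2 rows):
cities.yr | orders.owner
7 | dave
6 | eve

== RESULT ==
cities.yr | orders.owner
7 | dave
6 | eve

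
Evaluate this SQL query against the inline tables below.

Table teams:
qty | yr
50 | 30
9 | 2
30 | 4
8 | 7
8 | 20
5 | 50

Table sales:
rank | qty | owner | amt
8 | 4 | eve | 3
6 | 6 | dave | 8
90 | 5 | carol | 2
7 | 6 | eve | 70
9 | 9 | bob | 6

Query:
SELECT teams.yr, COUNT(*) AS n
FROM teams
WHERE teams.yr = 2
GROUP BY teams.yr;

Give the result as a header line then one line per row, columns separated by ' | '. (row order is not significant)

After WHERE (1 rows):
teams.qty | teams.yr
9 | 2
After GROUP BY (1 rows):
teams.yr | n
2 | 1

== RESULT ==
teams.yr | n
2 | 1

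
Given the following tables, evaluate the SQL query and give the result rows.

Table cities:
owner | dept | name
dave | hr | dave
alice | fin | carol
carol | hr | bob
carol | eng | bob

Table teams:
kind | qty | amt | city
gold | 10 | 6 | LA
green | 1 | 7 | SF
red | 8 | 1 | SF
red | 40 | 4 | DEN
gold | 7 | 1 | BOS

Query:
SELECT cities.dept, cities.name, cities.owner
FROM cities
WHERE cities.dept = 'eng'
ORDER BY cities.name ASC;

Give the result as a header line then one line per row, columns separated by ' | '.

After WHERE (1 rows):
cities.owner | cities.dept | cities.name
carol | eng | bob
After SELECT (1 rows):
cities.dept | cities.name | cities.owner
eng | bob | carol
After ORDER BY (1 rows):
cities.dept | cities.name | cities.owner
eng | bob | carol

== RESULT ==
cities.dept | cities.name | cities.owner
eng | bob | carol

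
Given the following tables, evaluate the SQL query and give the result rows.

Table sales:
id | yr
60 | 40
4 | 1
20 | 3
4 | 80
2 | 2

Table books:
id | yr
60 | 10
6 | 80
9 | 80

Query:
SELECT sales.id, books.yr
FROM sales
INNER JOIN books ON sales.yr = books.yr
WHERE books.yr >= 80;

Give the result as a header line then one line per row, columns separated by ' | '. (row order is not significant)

== RESULT ==
sales.id | books.yr
4 | 80
4 | 80

Derivation:
After JOIN books (2 rows):
sales.id | sales.yr | books.id | books.yr
4 | 80 | 6 | 80
4 | 80 | 9 | 80
After WHERE (2 rows):
sales.id | sales.yr | books.id | books.yr
4 | 80 | 6 | 80
4 | 80 | 9 | 80
After SELECT (2 rows):
sales.id | books.yr
4 | 80
4 | 80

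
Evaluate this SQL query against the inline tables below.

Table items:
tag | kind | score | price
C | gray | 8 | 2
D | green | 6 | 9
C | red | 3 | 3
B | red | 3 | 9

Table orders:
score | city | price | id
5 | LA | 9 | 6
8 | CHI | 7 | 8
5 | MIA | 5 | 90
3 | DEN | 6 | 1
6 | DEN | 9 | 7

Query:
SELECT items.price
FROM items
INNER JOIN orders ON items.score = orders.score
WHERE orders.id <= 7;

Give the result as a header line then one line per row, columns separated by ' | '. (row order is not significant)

== RESULT ==
items.price
9
3
9

Derivation:
After JOIN orders (4 rows):
items.tag | items.kind | items.score | items.price | orders.score | orders.city | orders.price | orders.id
C | gray | 8 | 2 | 8 | CHI | 7 | 8
D | green | 6 | 9 | 6 | DEN | 9 | 7
C | red | 3 | 3 | 3 | DEN | 6 | 1
B | red | 3 | 9 | 3 | DEN | 6 | 1
After WHERE (3 rows):
items.tag | items.kind | items.score | items.price | orders.score | orders.city | orders.price | orders.id
D | green | 6 | 9 | 6 | DEN | 9 | 7
C | red | 3 | 3 | 3 | DEN | 6 | 1
B | red | 3 | 9 | 3 | DEN | 6 | 1
After SELECT (3 rows):
items.price
9
3
9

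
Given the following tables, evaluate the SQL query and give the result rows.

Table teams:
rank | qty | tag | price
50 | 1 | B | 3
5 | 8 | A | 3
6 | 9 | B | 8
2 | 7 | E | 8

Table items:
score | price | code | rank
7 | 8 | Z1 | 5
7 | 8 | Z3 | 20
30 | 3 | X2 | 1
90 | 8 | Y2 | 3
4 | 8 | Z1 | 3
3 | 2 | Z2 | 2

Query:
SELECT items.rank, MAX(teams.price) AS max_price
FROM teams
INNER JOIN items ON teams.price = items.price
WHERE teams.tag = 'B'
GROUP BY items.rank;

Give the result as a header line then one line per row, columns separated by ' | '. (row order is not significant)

== RESULT ==
items.rank | max_price
1 | 3
5 | 8
20 | 8
3 | 8

Derivation:
After JOIN items (10 rows):
teams.rank | teams.qty | teams.tag | teams.price | items.score | items.price | items.code | items.rank
50 | 1 | B | 3 | 30 | 3 | X2 | 1
5 | 8 | A | 3 | 30 | 3 | X2 | 1
6 | 9 | B | 8 | 7 | 8 | Z1 | 5
6 | 9 | B | 8 | 7 | 8 | Z3 | 20
6 | 9 | B | 8 | 90 | 8 | Y2 | 3
6 | 9 | B | 8 | 4 | 8 | Z1 | 3
2 | 7 | E | 8 | 7 | 8 | Z1 | 5
2 | 7 | E | 8 | 7 | 8 | Z3 | 20
2 | 7 | E | 8 | 90 | 8 | Y2 | 3
2 | 7 | E | 8 | 4 | 8 | Z1 | 3
After WHERE (5 rows):
teams.rank | teams.qty | teams.tag | teams.price | items.score | items.price | items.code | items.rank
50 | 1 | B | 3 | 30 | 3 | X2 | 1
6 | 9 | B | 8 | 7 | 8 | Z1 | 5
6 | 9 | B | 8 | 7 | 8 | Z3 | 20
6 | 9 | B | 8 | 90 | 8 | Y2 | 3
6 | 9 | B | 8 | 4 | 8 | Z1 | 3
After GROUP BY (4 rows):
items.rank | max_price
1 | 3
5 | 8
20 | 8
3 | 8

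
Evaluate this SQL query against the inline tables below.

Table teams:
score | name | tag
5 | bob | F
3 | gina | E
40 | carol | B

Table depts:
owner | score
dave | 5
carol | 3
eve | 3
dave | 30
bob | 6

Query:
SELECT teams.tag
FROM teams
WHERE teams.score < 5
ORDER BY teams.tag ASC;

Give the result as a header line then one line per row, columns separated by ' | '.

After WHERE (1 rows):
teams.score | teams.name | teams.tag
3 | gina | E
After SELECT (1 rows):
teams.tag
E
After ORDER BY (1 rows):
teams.tag
E

== RESULT ==
teams.tag
E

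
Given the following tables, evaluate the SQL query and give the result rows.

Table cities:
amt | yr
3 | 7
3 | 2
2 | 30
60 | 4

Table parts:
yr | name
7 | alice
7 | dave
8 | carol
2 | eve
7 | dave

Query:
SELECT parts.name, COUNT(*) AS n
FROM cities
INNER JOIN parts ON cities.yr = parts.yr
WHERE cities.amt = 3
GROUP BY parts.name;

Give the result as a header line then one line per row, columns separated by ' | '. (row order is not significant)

After JOIN parts (4 rows):
cities.amt | cities.yr | parts.yr | parts.name
3 | 7 | 7 | alice
3 | 7 | 7 | dave
3 | 7 | 7 | dave
3 | 2 | 2 | eve
After WHERE (4 rows):
cities.amt | cities.yr | parts.yr | parts.name
3 | 7 | 7 | alice
3 | 7 | 7 | dave
3 | 7 | 7 | dave
3 | 2 | 2 | eve
After GROUP BY (3 rows):
parts.name | n
alice | 1
dave | 2
eve | 1

== RESULT ==
parts.name | n
alice | 1
dave | 2
eve | 1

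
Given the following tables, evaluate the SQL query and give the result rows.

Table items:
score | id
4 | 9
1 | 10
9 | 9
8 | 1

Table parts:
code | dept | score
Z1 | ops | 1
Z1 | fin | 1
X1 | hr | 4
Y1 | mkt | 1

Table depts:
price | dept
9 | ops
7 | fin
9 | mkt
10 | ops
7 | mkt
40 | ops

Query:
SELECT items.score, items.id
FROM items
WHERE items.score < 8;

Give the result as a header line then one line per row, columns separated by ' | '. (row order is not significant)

After WHERE (2 rows):
items.score | items.id
4 | 9
1 | 10
After SELECT (2 rows):
items.score | items.id
4 | 9
1 | 10

== RESULT ==
items.score | items.id
4 | 9
1 | 10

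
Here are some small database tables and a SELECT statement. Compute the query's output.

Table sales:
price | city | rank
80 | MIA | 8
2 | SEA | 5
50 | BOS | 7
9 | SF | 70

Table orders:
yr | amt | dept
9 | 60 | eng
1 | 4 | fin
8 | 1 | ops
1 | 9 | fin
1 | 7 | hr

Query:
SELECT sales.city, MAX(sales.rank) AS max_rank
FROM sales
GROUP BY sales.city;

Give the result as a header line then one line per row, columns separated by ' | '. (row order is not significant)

After GROUP BY (4 rows):
sales.city | max_rank
MIA | 8
SEA | 5
BOS | 7
SF | 70

== RESULT ==
sales.city | max_rank
MIA | 8
SEA | 5
BOS | 7
SF | 70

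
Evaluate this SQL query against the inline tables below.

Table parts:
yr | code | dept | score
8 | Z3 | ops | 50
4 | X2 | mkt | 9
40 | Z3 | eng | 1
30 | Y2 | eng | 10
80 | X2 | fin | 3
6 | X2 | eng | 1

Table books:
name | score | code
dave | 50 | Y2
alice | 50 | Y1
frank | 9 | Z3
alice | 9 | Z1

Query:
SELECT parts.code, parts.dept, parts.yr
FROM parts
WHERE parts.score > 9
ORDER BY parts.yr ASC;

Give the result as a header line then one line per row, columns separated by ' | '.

== RESULT ==
parts.code | parts.dept | parts.yr
Z3 | ops | 8
Y2 | eng | 30

Derivation:
After WHERE (2 rows):
parts.yr | parts.code | parts.dept | parts.score
8 | Z3 | ops | 50
30 | Y2 | eng | 10
After SELECT (2 rows):
parts.code | parts.dept | parts.yr
Z3 | ops | 8
Y2 | eng | 30
After ORDER BY (2 rows):
parts.code | parts.dept | parts.yr
Z3 | ops | 8
Y2 | eng | 30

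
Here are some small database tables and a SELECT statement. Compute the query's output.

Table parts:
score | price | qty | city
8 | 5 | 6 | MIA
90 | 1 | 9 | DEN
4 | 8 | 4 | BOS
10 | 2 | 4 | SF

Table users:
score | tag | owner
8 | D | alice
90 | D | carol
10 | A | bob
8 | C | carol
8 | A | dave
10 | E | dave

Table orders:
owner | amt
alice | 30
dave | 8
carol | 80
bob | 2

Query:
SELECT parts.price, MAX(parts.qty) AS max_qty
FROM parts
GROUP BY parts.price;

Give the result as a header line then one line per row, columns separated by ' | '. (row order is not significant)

After GROUP BY (4 rows):
parts.price | max_qty
5 | 6
1 | 9
8 | 4
2 | 4

== RESULT ==
parts.price | max_qty
5 | 6
1 | 9
8 | 4
2 | 4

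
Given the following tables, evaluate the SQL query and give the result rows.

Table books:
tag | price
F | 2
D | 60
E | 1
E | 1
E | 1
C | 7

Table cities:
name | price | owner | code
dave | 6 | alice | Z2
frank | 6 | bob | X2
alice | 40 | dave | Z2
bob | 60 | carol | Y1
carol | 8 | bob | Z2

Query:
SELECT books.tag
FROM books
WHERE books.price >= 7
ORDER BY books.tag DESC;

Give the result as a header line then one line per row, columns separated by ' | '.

== RESULT ==
books.tag
D
C

Derivation:
After WHERE (2 rows):
books.tag | books.price
D | 60
C | 7
After SELECT (2 rows):
books.tag
D
C
After ORDER BY (2 rows):
books.tag
D
C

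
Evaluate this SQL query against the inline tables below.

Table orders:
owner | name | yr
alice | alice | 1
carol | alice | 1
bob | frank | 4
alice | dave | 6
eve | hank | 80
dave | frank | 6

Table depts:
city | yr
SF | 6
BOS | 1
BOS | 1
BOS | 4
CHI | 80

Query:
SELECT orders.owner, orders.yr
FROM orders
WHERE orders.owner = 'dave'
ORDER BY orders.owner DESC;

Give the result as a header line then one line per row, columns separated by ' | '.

== RESULT ==
orders.owner | orders.yr
dave | 6

Derivation:
After WHERE (1 rows):
orders.owner | orders.name | orders.yr
dave | frank | 6
After SELECT (1 rows):
orders.owner | orders.yr
dave | 6
After ORDER BY (1 rows):
orders.owner | orders.yr
dave | 6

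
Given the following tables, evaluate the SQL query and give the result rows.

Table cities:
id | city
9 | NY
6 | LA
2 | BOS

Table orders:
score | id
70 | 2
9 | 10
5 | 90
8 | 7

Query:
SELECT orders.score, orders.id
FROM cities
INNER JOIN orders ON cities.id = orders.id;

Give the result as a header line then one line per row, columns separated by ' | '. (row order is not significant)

After JOIN orders (1 rows):
cities.id | cities.city | orders.score | orders.id
2 | BOS | 70 | 2
After SELECT (1 rows):
orders.score | orders.id
70 | 2

== RESULT ==
orders.score | orders.id
70 | 2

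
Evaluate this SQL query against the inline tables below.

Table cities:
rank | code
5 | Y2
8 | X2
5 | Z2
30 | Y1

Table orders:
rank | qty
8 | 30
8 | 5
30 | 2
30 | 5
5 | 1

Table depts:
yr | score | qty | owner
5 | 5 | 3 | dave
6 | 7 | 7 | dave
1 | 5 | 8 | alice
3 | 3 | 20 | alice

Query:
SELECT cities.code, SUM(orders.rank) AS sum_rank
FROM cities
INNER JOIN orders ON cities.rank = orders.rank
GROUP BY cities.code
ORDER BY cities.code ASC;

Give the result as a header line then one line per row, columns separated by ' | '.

After JOIN orders (6 rows):
cities.rank | cities.code | orders.rank | orders.qty
5 | Y2 | 5 | 1
8 | X2 | 8 | 30
8 | X2 | 8 | 5
5 | Z2 | 5 | 1
30 | Y1 | 30 | 2
30 | Y1 | 30 | 5
After GROUP BY (4 rows):
cities.code | sum_rank
Y2 | 5
X2 | 16
Z2 | 5
Y1 | 60
After ORDER BY (4 rows):
cities.code | sum_rank
X2 | 16
Y1 | 60
Y2 | 5
Z2 | 5

== RESULT ==
cities.code | sum_rank
X2 | 16
Y1 | 60
Y2 | 5
Z2 | 5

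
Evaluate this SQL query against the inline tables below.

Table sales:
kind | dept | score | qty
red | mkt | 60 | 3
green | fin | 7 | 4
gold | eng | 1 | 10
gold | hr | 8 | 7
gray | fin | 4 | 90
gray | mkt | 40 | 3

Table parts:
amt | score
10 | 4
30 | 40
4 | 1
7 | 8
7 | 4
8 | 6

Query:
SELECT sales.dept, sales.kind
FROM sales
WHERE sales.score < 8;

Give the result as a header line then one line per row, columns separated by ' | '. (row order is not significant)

== RESULT ==
sales.dept | sales.kind
fin | green
eng | gold
fin | gray

Derivation:
After WHERE (3 rows):
sales.kind | sales.dept | sales.score | sales.qty
green | fin | 7 | 4
gold | eng | 1 | 10
gray | fin | 4 | 90
After SELECT (3 rows):
sales.dept | sales.kind
fin | green
eng | gold
fin | gray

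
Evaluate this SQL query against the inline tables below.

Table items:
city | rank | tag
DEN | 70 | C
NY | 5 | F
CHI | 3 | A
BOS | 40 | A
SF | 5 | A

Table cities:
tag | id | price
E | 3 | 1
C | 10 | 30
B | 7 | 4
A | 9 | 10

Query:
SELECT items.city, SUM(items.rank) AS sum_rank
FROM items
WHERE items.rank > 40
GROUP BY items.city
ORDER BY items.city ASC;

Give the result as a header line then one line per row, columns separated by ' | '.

== RESULT ==
items.city | sum_rank
DEN | 70

Derivation:
After WHERE (1 rows):
items.city | items.rank | items.tag
DEN | 70 | C
After GROUP BY (1 rows):
items.city | sum_rank
DEN | 70
After ORDER BY (1 rows):
items.city | sum_rank
DEN | 70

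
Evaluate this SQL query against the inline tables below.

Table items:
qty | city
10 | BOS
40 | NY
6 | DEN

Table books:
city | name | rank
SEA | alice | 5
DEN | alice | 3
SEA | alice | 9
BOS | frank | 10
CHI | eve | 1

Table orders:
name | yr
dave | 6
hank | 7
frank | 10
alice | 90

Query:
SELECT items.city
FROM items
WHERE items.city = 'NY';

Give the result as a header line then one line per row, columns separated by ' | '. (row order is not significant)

== RESULT ==
items.city
NY

Derivation:
After WHERE (1 rows):
items.qty | items.city
40 | NY
After SELECT (1 rows):
items.city
NY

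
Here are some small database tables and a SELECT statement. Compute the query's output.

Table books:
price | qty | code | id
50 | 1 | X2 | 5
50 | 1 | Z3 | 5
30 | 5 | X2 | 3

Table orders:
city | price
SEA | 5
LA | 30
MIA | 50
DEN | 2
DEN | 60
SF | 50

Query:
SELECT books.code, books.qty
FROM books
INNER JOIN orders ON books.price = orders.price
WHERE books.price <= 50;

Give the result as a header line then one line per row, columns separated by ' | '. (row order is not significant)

== RESULT ==
books.code | books.qty
X2 | 1
X2 | 1
Z3 | 1
Z3 | 1
X2 | 5

Derivation:
After JOIN orders (5 rows):
books.price | books.qty | books.code | books.id | orders.city | orders.price
50 | 1 | X2 | 5 | MIA | 50
50 | 1 | X2 | 5 | SF | 50
50 | 1 | Z3 | 5 | MIA | 50
50 | 1 | Z3 | 5 | SF | 50
30 | 5 | X2 | 3 | LA | 30
After WHERE (5 rows):
books.price | books.qty | books.code | books.id | orders.city | orders.price
50 | 1 | X2 | 5 | MIA | 50
50 | 1 | X2 | 5 | SF | 50
50 | 1 | Z3 | 5 | MIA | 50
50 | 1 | Z3 | 5 | SF | 50
30 | 5 | X2 | 3 | LA | 30
After SELECT (5 rows):
books.code | books.qty
X2 | 1
X2 | 1
Z3 | 1
Z3 | 1
X2 | 5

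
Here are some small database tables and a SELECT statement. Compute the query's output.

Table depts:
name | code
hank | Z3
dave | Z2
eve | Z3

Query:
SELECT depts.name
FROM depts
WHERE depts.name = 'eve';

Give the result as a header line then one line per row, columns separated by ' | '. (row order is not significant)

After WHERE (1 rows):
depts.name | depts.code
eve | Z3
After SELECT (1 rows):
depts.name
eve

== RESULT ==
depts.name
eve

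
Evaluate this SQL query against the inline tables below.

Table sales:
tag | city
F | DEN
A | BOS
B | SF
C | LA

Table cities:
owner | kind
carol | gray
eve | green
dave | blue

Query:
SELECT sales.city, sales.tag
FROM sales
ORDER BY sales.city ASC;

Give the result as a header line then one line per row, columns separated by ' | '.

== RESULT ==
sales.city | sales.tag
BOS | A
DEN | F
LA | C
SF | B

Derivation:
After SELECT (4 rows):
sales.city | sales.tag
DEN | F
BOS | A
SF | B
LA | C
After ORDER BY (4 rows):
sales.city | sales.tag
BOS | A
DEN | F
LA | C
SF | B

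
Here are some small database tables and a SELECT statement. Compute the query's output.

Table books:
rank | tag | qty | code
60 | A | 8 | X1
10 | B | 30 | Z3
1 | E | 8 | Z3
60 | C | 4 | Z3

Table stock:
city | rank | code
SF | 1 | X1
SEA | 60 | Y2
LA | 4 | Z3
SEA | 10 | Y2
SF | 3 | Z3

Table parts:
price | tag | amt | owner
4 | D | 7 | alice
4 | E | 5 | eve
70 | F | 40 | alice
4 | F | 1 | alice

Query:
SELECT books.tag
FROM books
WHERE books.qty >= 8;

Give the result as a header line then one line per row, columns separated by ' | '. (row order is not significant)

After WHERE (3 rows):
books.rank | books.tag | books.qty | books.code
60 | A | 8 | X1
10 | B | 30 | Z3
1 | E | 8 | Z3
After SELECT (3 rows):
books.tag
A
B
E

== RESULT ==
books.tag
A
B
E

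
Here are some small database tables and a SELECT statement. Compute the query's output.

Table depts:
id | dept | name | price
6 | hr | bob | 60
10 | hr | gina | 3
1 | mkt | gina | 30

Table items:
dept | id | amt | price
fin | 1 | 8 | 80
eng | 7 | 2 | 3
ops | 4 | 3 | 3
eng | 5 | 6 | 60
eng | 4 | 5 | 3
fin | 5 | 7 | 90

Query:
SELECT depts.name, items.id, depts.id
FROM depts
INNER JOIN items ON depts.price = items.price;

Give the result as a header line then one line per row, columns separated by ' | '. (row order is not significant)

== RESULT ==
depts.name | items.id | depts.id
bob | 5 | 6
gina | 7 | 10
gina | 4 | 10
gina | 4 | 10

Derivation:
After JOIN items (4 rows):
depts.id | depts.dept | depts.name | depts.price | items.dept | items.id | items.amt | items.price
6 | hr | bob | 60 | eng | 5 | 6 | 60
10 | hr | gina | 3 | eng | 7 | 2 | 3
10 | hr | gina | 3 | ops | 4 | 3 | 3
10 | hr | gina | 3 | eng | 4 | 5 | 3
After SELECT (4 rows):
depts.name | items.id | depts.id
bob | 5 | 6
gina | 7 | 10
gina | 4 | 10
gina | 4 | 10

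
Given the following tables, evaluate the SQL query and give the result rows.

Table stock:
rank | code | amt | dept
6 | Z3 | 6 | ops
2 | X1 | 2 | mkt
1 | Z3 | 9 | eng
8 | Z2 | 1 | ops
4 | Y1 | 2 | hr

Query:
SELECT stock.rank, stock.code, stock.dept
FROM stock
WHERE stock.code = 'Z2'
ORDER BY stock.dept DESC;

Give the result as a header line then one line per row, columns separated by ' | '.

== RESULT ==
stock.rank | stock.code | stock.dept
8 | Z2 | ops

Derivation:
After WHERE (1 rows):
stock.rank | stock.code | stock.amt | stock.dept
8 | Z2 | 1 | ops
After SELECT (1 rows):
stock.rank | stock.code | stock.dept
8 | Z2 | ops
After ORDER BY (1 rows):
stock.rank | stock.code | stock.dept
8 | Z2 | ops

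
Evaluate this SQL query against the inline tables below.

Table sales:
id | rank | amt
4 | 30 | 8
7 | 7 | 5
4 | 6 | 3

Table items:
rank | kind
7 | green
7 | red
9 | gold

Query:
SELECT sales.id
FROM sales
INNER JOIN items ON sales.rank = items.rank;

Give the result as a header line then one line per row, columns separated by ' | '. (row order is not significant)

After JOIN items (2 rows):
sales.id | sales.rank | sales.amt | items.rank | items.kind
7 | 7 | 5 | 7 | green
7 | 7 | 5 | 7 | red
After SELECT (2 rows):
sales.id
7
7

== RESULT ==
sales.id
7
7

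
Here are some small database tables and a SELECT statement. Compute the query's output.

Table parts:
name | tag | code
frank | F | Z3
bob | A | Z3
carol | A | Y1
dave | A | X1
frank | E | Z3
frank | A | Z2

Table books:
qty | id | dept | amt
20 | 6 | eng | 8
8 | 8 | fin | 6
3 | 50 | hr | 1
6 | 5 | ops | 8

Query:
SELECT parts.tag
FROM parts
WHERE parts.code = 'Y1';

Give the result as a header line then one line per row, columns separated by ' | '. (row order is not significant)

== RESULT ==
parts.tag
A

Derivation:
After WHERE (1 rows):
parts.name | parts.tag | parts.code
carol | A | Y1
After SELECT (1 rows):
parts.tag
A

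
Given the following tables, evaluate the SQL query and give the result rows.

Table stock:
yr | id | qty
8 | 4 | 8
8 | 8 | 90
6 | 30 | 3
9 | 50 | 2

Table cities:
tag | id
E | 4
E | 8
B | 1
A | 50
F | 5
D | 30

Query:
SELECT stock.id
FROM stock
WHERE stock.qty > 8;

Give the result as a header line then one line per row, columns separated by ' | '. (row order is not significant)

== RESULT ==
stock.id
8

Derivation:
After WHERE (1 rows):
stock.yr | stock.id | stock.qty
8 | 8 | 90
After SELECT (1 rows):
stock.id
8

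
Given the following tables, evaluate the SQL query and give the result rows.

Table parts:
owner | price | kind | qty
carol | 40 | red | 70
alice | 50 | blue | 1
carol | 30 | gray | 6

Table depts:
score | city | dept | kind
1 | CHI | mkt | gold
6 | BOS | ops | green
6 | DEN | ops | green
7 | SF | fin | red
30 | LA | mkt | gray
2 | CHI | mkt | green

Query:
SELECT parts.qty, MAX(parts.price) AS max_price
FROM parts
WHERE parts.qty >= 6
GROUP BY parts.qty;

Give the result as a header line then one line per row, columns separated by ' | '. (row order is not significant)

== RESULT ==
parts.qty | max_price
70 | 40
6 | 30

Derivation:
After WHERE (2 rows):
parts.owner | parts.price | parts.kind | parts.qty
carol | 40 | red | 70
carol | 30 | gray | 6
After GROUP BY (2 rows):
parts.qty | max_price
70 | 40
6 | 30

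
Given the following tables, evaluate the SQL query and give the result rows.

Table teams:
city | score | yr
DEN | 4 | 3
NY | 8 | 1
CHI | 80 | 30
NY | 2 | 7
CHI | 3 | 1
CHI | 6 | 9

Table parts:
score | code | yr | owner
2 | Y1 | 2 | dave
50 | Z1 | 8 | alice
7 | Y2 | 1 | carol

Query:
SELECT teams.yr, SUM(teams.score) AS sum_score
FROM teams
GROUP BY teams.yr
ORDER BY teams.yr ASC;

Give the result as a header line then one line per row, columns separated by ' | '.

After GROUP BY (5 rows):
teams.yr | sum_score
3 | 4
1 | 11
30 | 80
7 | 2
9 | 6
After ORDER BY (5 rows):
teams.yr | sum_score
1 | 11
3 | 4
7 | 2
9 | 6
30 | 80

== RESULT ==
teams.yr | sum_score
1 | 11
3 | 4
7 | 2
9 | 6
30 | 80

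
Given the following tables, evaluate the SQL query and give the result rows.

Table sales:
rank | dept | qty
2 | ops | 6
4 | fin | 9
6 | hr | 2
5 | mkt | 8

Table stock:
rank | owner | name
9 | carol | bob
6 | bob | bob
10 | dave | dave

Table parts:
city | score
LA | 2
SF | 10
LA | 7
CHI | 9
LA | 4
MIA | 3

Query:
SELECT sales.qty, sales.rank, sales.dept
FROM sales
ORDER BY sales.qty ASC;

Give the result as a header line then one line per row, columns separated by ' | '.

== RESULT ==
sales.qty | sales.rank | sales.dept
2 | 6 | hr
6 | 2 | ops
8 | 5 | mkt
9 | 4 | fin

Derivation:
After SELECT (4 rows):
sales.qty | sales.rank | sales.dept
6 | 2 | ops
9 | 4 | fin
2 | 6 | hr
8 | 5 | mkt
After ORDER BY (4 rows):
sales.qty | sales.rank | sales.dept
2 | 6 | hr
6 | 2 | ops
8 | 5 | mkt
9 | 4 | fin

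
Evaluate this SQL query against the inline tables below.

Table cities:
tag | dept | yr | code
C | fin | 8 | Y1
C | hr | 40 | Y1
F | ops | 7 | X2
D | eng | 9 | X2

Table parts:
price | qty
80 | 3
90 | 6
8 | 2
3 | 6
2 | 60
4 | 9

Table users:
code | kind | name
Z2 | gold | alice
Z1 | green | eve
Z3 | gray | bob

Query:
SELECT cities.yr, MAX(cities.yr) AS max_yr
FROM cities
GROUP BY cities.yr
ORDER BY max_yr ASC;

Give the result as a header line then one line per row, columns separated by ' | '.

After GROUP BY (4 rows):
cities.yr | max_yr
8 | 8
40 | 40
7 | 7
9 | 9
After ORDER BY (4 rows):
cities.yr | max_yr
7 | 7
8 | 8
9 | 9
40 | 40

== RESULT ==
cities.yr | max_yr
7 | 7
8 | 8
9 | 9
40 | 40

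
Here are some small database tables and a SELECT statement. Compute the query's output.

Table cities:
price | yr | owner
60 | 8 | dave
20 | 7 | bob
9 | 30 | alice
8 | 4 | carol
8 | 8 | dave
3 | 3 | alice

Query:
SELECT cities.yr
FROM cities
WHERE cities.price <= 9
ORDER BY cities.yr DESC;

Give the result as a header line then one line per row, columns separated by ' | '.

After WHERE (4 rows):
cities.price | cities.yr | cities.owner
9 | 30 | alice
8 | 4 | carol
8 | 8 | dave
3 | 3 | alice
After SELECT (4 rows):
cities.yr
30
4
8
3
After ORDER BY (4 rows):
cities.yr
30
8
4
3

== RESULT ==
cities.yr
30
8
4
3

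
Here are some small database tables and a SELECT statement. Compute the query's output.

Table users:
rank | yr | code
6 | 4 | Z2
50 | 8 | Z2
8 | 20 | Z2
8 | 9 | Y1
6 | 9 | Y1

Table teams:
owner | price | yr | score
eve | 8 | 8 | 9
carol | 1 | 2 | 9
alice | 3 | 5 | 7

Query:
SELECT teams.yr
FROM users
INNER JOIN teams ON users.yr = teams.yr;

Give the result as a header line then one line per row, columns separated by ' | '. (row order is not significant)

After JOIN teams (1 rows):
users.rank | users.yr | users.code | teams.owner | teams.price | teams.yr | teams.score
50 | 8 | Z2 | eve | 8 | 8 | 9
After SELECT (1 rows):
teams.yr
8

== RESULT ==
teams.yr
8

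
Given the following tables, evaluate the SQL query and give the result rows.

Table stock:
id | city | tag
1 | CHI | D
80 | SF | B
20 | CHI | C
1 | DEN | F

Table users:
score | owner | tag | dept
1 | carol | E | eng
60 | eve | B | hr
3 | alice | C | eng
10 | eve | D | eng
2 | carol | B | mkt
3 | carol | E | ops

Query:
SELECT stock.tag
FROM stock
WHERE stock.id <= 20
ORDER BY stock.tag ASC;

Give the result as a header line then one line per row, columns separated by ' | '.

== RESULT ==
stock.tag
C
D
F

Derivation:
After WHERE (3 rows):
stock.id | stock.city | stock.tag
1 | CHI | D
20 | CHI | C
1 | DEN | F
After SELECT (3 rows):
stock.tag
D
C
F
After ORDER BY (3 rows):
stock.tag
C
D
F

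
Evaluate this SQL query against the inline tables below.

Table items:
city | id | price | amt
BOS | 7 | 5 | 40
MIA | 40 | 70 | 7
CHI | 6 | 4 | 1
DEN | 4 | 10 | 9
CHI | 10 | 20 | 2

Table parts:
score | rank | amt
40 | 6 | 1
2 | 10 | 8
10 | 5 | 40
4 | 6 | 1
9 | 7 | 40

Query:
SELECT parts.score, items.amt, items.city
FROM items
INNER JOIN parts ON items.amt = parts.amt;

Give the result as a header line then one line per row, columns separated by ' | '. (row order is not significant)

After JOIN parts (4 rows):
items.city | items.id | items.price | items.amt | parts.score | parts.rank | parts.amt
BOS | 7 | 5 | 40 | 10 | 5 | 40
BOS | 7 | 5 | 40 | 9 | 7 | 40
CHI | 6 | 4 | 1 | 40 | 6 | 1
CHI | 6 | 4 | 1 | 4 | 6 | 1
After SELECT (4 rows):
parts.score | items.amt | items.city
10 | 40 | BOS
9 | 40 | BOS
40 | 1 | CHI
4 | 1 | CHI

== RESULT ==
parts.score | items.amt | items.city
10 | 40 | BOS
9 | 40 | BOS
40 | 1 | CHI
4 | 1 | CHI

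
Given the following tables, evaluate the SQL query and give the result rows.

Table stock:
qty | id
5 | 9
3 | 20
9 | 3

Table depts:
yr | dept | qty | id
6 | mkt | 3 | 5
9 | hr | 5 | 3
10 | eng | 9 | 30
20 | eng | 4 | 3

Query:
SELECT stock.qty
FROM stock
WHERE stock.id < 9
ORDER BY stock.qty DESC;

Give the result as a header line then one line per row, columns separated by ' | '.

After WHERE (1 rows):
stock.qty | stock.id
9 | 3
After SELECT (1 rows):
stock.qty
9
After ORDER BY (1 rows):
stock.qty
9

== RESULT ==
stock.qty
9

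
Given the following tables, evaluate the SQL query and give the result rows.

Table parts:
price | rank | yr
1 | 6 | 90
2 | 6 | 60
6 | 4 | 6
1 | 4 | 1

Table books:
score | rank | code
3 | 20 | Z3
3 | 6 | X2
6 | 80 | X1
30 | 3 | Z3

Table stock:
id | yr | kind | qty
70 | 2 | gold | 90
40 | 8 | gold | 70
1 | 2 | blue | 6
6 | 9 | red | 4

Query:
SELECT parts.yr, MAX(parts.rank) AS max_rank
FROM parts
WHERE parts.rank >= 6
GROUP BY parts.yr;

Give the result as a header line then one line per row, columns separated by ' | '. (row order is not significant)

== RESULT ==
parts.yr | max_rank
90 | 6
60 | 6

Derivation:
After WHERE (2 rows):
parts.price | parts.rank | parts.yr
1 | 6 | 90
2 | 6 | 60
After GROUP BY (2 rows):
parts.yr | max_rank
90 | 6
60 | 6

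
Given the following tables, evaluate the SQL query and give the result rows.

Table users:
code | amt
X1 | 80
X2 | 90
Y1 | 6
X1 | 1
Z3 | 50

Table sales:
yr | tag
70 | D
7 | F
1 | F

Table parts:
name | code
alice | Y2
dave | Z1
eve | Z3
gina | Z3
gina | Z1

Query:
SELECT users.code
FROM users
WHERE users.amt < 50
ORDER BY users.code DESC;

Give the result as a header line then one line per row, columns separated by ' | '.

After WHERE (2 rows):
users.code | users.amt
Y1 | 6
X1 | 1
After SELECT (2 rows):
users.code
Y1
X1
After ORDER BY (2 rows):
users.code
Y1
X1

== RESULT ==
users.code
Y1
X1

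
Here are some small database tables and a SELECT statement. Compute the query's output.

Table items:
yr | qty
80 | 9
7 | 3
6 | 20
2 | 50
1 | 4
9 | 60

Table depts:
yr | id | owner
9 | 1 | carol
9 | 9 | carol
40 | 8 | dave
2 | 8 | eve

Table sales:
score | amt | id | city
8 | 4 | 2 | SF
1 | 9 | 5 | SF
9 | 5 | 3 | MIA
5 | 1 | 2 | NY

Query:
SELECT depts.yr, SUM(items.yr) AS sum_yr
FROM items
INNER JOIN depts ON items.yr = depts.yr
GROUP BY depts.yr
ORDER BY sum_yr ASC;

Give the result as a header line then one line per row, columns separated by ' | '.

== RESULT ==
depts.yr | sum_yr
2 | 2
9 | 18

Derivation:
After JOIN depts (3 rows):
items.yr | items.qty | depts.yr | depts.id | depts.owner
2 | 50 | 2 | 8 | eve
9 | 60 | 9 | 1 | carol
9 | 60 | 9 | 9 | carol
After GROUP BY (2 rows):
depts.yr | sum_yr
2 | 2
9 | 18
After ORDER BY (2 rows):
depts.yr | sum_yr
2 | 2
9 | 18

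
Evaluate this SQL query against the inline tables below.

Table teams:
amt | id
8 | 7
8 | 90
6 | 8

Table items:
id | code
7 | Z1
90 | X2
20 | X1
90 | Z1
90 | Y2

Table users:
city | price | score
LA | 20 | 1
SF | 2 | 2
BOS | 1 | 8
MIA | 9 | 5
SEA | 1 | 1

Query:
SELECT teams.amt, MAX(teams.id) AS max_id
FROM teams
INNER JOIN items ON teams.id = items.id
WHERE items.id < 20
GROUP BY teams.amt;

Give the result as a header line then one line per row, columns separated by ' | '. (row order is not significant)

After JOIN items (4 rows):
teams.amt | teams.id | items.id | items.code
8 | 7 | 7 | Z1
8 | 90 | 90 | X2
8 | 90 | 90 | Z1
8 | 90 | 90 | Y2
After WHERE (1 rows):
teams.amt | teams.id | items.id | items.code
8 | 7 | 7 | Z1
After GROUP BY (1 rows):
teams.amt | max_id
8 | 7

== RESULT ==
teams.amt | max_id
8 | 7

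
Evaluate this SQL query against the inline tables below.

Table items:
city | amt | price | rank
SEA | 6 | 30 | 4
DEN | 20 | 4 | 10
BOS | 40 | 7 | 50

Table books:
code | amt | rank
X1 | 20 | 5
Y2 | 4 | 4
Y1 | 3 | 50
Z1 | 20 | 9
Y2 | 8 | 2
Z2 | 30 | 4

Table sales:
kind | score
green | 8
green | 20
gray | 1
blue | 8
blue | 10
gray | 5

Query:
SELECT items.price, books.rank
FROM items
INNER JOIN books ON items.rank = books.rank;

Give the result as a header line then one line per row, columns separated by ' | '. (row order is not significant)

After JOIN books (3 rows):
items.city | items.amt | items.price | items.rank | books.code | books.amt | books.rank
SEA | 6 | 30 | 4 | Y2 | 4 | 4
SEA | 6 | 30 | 4 | Z2 | 30 | 4
BOS | 40 | 7 | 50 | Y1 | 3 | 50
After SELECT (3 rows):
items.price | books.rank
30 | 4
30 | 4
7 | 50

== RESULT ==
items.price | books.rank
30 | 4
30 | 4
7 | 50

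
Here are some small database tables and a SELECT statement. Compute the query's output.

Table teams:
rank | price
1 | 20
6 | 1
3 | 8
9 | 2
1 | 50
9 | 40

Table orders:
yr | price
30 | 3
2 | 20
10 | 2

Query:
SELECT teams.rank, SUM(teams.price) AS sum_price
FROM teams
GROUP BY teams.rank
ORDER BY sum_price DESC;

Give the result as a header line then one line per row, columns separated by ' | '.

== RESULT ==
teams.rank | sum_price
1 | 70
9 | 42
3 | 8
6 | 1

Derivation:
After GROUP BY (4 rows):
teams.rank | sum_price
1 | 70
6 | 1
3 | 8
9 | 42
After ORDER BY (4 rows):
teams.rank | sum_price
1 | 70
9 | 42
3 | 8
6 | 1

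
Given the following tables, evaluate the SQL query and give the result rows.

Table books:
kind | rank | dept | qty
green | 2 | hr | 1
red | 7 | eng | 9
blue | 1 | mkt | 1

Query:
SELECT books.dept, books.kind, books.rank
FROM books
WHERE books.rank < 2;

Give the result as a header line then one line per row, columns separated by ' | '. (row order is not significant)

== RESULT ==
books.dept | books.kind | books.rank
mkt | blue | 1

Derivation:
After WHERE (1 rows):
books.kind | books.rank | books.dept | books.qty
blue | 1 | mkt | 1
After SELECT (1 rows):
books.dept | books.kind | books.rank
mkt | blue | 1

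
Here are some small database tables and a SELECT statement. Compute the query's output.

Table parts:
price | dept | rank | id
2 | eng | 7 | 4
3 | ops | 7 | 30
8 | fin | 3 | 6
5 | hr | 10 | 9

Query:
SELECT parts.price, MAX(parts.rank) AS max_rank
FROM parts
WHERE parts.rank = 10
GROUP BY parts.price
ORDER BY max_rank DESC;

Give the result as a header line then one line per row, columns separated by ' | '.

After WHERE (1 rows):
parts.price | parts.dept | parts.rank | parts.id
5 | hr | 10 | 9
After GROUP BY (1 rows):
parts.price | max_rank
5 | 10
After ORDER BY (1 rows):
parts.price | max_rank
5 | 10

== RESULT ==
parts.price | max_rank
5 | 10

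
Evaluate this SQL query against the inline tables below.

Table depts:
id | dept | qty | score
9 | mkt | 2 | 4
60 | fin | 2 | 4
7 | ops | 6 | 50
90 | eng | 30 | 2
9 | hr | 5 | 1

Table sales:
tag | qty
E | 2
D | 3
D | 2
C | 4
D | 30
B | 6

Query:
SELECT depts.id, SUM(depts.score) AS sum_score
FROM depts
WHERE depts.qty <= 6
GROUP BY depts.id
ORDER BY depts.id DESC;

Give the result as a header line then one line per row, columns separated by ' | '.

After WHERE (4 rows):
depts.id | depts.dept | depts.qty | depts.score
9 | mkt | 2 | 4
60 | fin | 2 | 4
7 | ops | 6 | 50
9 | hr | 5 | 1
After GROUP BY (3 rows):
depts.id | sum_score
9 | 5
60 | 4
7 | 50
After ORDER BY (3 rows):
depts.id | sum_score
60 | 4
9 | 5
7 | 50

== RESULT ==
depts.id | sum_score
60 | 4
9 | 5
7 | 50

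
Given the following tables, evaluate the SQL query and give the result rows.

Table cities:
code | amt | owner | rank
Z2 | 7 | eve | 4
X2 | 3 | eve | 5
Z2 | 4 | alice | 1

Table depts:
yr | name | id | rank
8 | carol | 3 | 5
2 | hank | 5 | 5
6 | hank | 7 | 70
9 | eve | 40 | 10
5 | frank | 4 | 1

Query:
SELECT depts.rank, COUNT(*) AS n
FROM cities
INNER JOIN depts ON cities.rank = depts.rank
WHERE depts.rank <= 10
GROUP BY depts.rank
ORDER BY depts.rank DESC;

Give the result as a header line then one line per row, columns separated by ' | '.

After JOIN depts (3 rows):
cities.code | cities.amt | cities.owner | cities.rank | depts.yr | depts.name | depts.id | depts.rank
X2 | 3 | eve | 5 | 8 | carol | 3 | 5
X2 | 3 | eve | 5 | 2 | hank | 5 | 5
Z2 | 4 | alice | 1 | 5 | frank | 4 | 1
After WHERE (3 rows):
cities.code | cities.amt | cities.owner | cities.rank | depts.yr | depts.name | depts.id | depts.rank
X2 | 3 | eve | 5 | 8 | carol | 3 | 5
X2 | 3 | eve | 5 | 2 | hank | 5 | 5
Z2 | 4 | alice | 1 | 5 | frank | 4 | 1
After GROUP BY (2 rows):
depts.rank | n
5 | 2
1 | 1
After ORDER BY (2 rows):
depts.rank | n
5 | 2
1 | 1

== RESULT ==
depts.rank | n
5 | 2
1 | 1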